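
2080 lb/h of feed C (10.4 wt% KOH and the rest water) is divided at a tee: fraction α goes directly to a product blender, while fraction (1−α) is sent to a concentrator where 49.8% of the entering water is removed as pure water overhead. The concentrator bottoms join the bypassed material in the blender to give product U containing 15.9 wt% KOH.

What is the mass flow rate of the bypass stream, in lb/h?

All 2080×0.104 = 216.32 lb/h of KOH reaches U, so U = 216.32/0.159 = 1360.5 lb/h and vapour = 719.5 lb/h.
The evaporator receives (1−α)·2080 of feed at 0.896 water and removes 0.498 of that water:
0.498×0.896×(1−α)×2080 = 719.5
(1−α) = 719.5/928.11 = 0.7752;  α = 0.2248.
Bypass flow = 0.2248×2080 = 467.53 lb/h.

467.5 lb/h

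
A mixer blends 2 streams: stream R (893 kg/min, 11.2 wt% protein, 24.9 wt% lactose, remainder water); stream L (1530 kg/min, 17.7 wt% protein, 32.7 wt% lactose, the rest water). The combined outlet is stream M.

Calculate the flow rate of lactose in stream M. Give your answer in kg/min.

722.7 kg/min

lactose out = lactose in = 893×0.249 + 1530×0.327 = 722.67 kg/min.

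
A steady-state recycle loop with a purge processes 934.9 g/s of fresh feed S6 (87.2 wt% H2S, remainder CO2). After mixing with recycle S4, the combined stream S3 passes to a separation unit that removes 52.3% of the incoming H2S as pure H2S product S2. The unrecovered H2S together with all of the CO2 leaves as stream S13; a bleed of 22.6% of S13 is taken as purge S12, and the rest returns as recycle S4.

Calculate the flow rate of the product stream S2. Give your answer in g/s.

675.9 g/s

H2S in S3: m_A = 934.9×0.872 + (1−0.226)·(1−0.523)·m_A, so m_A = 815.23/0.6308 = 1292.4 g/s.
Product S2 = 0.523×1292.4 = 675.91 g/s.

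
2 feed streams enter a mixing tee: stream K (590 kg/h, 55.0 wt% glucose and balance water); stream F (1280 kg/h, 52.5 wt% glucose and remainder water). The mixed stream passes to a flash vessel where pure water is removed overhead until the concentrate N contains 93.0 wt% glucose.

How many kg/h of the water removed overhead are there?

798.5 kg/h

glucose entering = 590×0.550 + 1280×0.525 = 996.5 kg/h.
All glucose reports to N, so N = 996.5/0.930 = 1071.5 kg/h.
Total feed = 1870 kg/h; overhead = 1870 − 1071.5 = 798.49 kg/h.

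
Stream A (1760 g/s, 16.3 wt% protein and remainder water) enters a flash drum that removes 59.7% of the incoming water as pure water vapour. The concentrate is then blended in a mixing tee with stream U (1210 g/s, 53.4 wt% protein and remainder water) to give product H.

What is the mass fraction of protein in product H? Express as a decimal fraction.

0.446

Vapour removed = 0.597×0.837×1760 = 879.45 g/s; concentrate = 880.55 g/s.
protein reaching the mixer = 286.88 (from concentrate) + 1210×0.534 = 933.02 g/s.
Product flow = 880.55 + 1210 = 2090.5 g/s; protein fraction = 0.446.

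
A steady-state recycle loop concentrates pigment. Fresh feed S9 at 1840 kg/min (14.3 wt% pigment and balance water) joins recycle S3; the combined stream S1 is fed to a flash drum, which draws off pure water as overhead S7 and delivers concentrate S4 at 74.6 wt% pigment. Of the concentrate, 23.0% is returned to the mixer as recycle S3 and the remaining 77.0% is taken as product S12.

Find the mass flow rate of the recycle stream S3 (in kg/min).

Overall pigment balance (none leaves overhead): pigment in fresh feed = pigment in product, i.e. 1840×0.143 = (1−0.230)·S4·0.746.
S4 = 263.12/(0.746×0.770) = 458.06 kg/min.
Recycle S3 = 0.230×458.06 = 105.35 kg/min.

105.4 kg/min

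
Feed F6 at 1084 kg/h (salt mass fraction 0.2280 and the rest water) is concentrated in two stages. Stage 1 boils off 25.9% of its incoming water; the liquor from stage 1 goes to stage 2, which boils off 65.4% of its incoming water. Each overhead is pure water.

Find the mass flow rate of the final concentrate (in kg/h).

water in feed = 1084×0.772 = 836.85 kg/h.
After stage 1: water left = (1−0.259)×836.85 = 620.1; stream total = 867.26 kg/h.
After stage 2: water left = (1−0.654)×620.1 = 214.56; final concentrate = 461.71 kg/h.

461.7 kg/h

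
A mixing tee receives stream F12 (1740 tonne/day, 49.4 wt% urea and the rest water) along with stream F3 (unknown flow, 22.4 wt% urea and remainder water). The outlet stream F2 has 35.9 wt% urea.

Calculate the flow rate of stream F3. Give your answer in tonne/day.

Let F3 be the unknown flow. Total out = 1740 + F3.
urea balance: 859.56 + 0.224·F3 = 0.359·(1740 + F3)
(0.224 − 0.359)·F3 = 0.359×1740 − 859.56 = -234.9
F3 = -234.9 / -0.135 = 1740 tonne/day

1740 tonne/day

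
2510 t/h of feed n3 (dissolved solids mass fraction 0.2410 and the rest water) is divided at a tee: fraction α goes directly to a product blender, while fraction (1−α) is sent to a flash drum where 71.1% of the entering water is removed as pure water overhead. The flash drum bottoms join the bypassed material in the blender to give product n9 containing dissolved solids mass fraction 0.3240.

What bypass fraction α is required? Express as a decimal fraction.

All 2510×0.241 = 604.91 t/h of dissolved solids reaches n9, so n9 = 604.91/0.324 = 1867 t/h and vapour = 642.99 t/h.
The evaporator receives (1−α)·2510 of feed at 0.759 water and removes 0.711 of that water:
0.711×0.759×(1−α)×2510 = 642.99
(1−α) = 642.99/1354.5 = 0.4747;  α = 0.5253.

0.525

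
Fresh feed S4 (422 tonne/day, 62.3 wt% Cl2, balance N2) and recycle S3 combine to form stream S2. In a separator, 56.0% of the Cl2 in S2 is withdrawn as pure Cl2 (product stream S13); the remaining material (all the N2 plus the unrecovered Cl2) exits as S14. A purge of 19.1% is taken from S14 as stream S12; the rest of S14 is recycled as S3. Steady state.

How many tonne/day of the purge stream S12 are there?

N2 enters only via S4 and leaves only via the purge: 422×0.377 = 0.191×(N2 in S14), and the separator passes all N2, so N2 in S2 = N2 in S14 = 832.95 tonne/day.
Cl2 in S2: m_A = 422×0.623 + (1−0.191)·(1−0.560)·m_A, so m_A = 262.91/0.6440 = 408.21 tonne/day.
S14 = (1−0.560)×408.21 + 832.95 = 1012.6 tonne/day.
Purge S12 = 0.191×1012.6 = 193.4 tonne/day.

193.4 tonne/day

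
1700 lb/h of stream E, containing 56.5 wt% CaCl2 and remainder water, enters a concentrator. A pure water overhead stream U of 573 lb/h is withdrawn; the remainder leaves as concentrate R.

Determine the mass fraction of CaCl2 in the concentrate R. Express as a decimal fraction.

0.852

CaCl2 is not removed: 1700×0.565 = 960.5 lb/h of CaCl2 enters R.
Concentrate = 1700 − 573 = 1127 lb/h.
Mass fraction = 960.5/1127 = 0.852.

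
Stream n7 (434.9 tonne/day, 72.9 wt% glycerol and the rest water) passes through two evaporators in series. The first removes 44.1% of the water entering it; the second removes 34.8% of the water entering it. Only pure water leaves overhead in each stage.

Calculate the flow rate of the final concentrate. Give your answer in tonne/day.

water in feed = 434.9×0.271 = 117.86 tonne/day.
After stage 1: water left = (1−0.441)×117.86 = 65.883; stream total = 382.92 tonne/day.
After stage 2: water left = (1−0.348)×65.883 = 42.955; final concentrate = 360 tonne/day.

360 tonne/day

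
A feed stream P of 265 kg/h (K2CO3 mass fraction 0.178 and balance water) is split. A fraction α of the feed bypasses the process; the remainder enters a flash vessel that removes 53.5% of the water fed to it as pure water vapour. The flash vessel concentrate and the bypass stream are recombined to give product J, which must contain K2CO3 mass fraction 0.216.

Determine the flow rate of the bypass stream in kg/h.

All 265×0.178 = 47.17 kg/h of K2CO3 reaches J, so J = 47.17/0.216 = 218.38 kg/h and vapour = 46.62 kg/h.
The evaporator receives (1−α)·265 of feed at 0.822 water and removes 0.535 of that water:
0.535×0.822×(1−α)×265 = 46.62
(1−α) = 46.62/116.54 = 0.4000;  α = 0.6000.
Bypass flow = 0.6000×265 = 158.99 kg/h.

159 kg/h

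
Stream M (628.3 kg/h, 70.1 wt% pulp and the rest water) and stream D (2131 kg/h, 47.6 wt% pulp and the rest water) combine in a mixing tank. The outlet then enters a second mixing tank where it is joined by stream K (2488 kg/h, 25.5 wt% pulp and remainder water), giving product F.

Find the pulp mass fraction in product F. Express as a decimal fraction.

0.398

Overall, product flow = 5247.3 kg/h.
pulp in = 628.3×0.701 + 2131×0.476 + 2488×0.255 = 2089.2 kg/h.
pulp fraction in F = 0.398.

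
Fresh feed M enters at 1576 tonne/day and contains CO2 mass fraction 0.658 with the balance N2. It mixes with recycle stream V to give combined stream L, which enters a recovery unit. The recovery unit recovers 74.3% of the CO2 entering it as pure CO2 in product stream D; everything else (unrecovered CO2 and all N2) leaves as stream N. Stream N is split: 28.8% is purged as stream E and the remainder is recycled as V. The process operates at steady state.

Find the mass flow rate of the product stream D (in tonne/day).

943.1 tonne/day

CO2 in L: m_A = 1576×0.658 + (1−0.288)·(1−0.743)·m_A, so m_A = 1037/0.8170 = 1269.3 tonne/day.
Product D = 0.743×1269.3 = 943.06 tonne/day.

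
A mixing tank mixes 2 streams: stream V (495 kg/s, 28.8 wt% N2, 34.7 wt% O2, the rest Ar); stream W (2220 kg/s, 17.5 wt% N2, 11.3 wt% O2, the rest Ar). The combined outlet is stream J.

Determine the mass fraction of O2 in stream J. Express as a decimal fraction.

0.156

Total flow out = 495 + 2220 = 2715 kg/s.
O2 in = 495×0.347 + 2220×0.113 = 422.62 kg/s.
O2 mass fraction in J = 422.62/2715 = 0.156.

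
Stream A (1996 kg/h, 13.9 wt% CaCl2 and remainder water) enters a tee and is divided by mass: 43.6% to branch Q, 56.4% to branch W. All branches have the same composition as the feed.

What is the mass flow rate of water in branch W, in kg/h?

969.3 kg/h

Branch W total = 0.564×1996 = 1125.7 kg/h.
water in W = 0.861×1125.7 = 969.27 kg/h.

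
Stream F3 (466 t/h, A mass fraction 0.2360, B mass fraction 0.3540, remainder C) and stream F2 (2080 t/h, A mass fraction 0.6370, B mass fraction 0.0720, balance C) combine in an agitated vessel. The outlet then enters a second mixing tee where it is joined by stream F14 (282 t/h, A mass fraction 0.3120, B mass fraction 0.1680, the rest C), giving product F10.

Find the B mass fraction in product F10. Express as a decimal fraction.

Overall, product flow = 2828 t/h.
B in = 466×0.354 + 2080×0.072 + 282×0.168 = 362.1 t/h.
B fraction in F10 = 0.1280.

0.1280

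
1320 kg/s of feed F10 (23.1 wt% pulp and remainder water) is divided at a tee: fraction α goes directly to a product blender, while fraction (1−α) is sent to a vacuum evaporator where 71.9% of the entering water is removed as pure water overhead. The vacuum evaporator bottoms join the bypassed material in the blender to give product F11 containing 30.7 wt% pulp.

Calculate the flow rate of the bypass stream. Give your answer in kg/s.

All 1320×0.231 = 304.92 kg/s of pulp reaches F11, so F11 = 304.92/0.307 = 993.22 kg/s and vapour = 326.78 kg/s.
The evaporator receives (1−α)·1320 of feed at 0.769 water and removes 0.719 of that water:
0.719×0.769×(1−α)×1320 = 326.78
(1−α) = 326.78/729.84 = 0.4477;  α = 0.5523.
Bypass flow = 0.5523×1320 = 728.99 kg/s.

729 kg/s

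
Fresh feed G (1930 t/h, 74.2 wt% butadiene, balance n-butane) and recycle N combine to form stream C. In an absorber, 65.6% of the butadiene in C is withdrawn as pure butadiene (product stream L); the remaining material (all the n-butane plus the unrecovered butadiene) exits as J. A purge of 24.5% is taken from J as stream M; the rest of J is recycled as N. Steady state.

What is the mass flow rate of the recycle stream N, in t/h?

2037 t/h

n-butane enters only via G and leaves only via the purge: 1930×0.258 = 0.245×(n-butane in J), and the absorber passes all n-butane, so n-butane in C = n-butane in J = 2032.4 t/h.
butadiene in C: m_A = 1930×0.742 + (1−0.245)·(1−0.656)·m_A, so m_A = 1432.1/0.7403 = 1934.5 t/h.
J = (1−0.656)×1934.5 + 2032.4 = 2697.9 t/h.
Recycle N = (1−0.245)×2697.9 = 2036.9 t/h.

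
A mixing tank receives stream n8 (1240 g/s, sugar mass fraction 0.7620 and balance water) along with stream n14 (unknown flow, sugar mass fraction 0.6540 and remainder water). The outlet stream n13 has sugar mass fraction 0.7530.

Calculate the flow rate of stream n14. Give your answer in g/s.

112.7 g/s

Let n14 be the unknown flow. Total out = 1240 + n14.
sugar balance: 944.88 + 0.654·n14 = 0.753·(1240 + n14)
(0.654 − 0.753)·n14 = 0.753×1240 − 944.88 = -11.16
n14 = -11.16 / -0.099 = 112.73 g/s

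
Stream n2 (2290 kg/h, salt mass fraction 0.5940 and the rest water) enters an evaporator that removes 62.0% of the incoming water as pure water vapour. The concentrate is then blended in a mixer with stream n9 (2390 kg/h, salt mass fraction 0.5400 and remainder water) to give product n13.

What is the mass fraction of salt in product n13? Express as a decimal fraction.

0.6460

Vapour removed = 0.620×0.406×2290 = 576.44 kg/h; concentrate = 1713.6 kg/h.
salt reaching the mixer = 1360.3 (from concentrate) + 2390×0.540 = 2650.9 kg/h.
Product flow = 1713.6 + 2390 = 4103.6 kg/h; salt fraction = 0.6460.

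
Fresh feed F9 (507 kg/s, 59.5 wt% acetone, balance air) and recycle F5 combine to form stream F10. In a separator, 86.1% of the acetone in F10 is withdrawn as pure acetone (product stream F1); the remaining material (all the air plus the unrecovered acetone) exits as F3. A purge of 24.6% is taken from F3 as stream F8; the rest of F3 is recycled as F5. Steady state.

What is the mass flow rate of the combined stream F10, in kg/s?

1172 kg/s

air enters only via F9 and leaves only via the purge: 507×0.405 = 0.246×(air in F3), and the separator passes all air, so air in F10 = air in F3 = 834.7 kg/s.
acetone in F10: m_A = 507×0.595 + (1−0.246)·(1−0.861)·m_A, so m_A = 301.66/0.8952 = 336.98 kg/s.
F10 = 336.98 + 834.7 = 1171.7 kg/s.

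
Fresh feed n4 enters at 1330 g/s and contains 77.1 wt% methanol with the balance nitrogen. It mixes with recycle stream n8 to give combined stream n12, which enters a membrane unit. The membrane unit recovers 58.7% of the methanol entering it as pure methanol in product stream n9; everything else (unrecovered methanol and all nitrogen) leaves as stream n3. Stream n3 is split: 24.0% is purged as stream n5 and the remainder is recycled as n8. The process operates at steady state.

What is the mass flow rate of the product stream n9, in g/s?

877.3 g/s

methanol in n12: m_A = 1330×0.771 + (1−0.240)·(1−0.587)·m_A, so m_A = 1025.4/0.6861 = 1494.5 g/s.
Product n9 = 0.587×1494.5 = 877.29 g/s.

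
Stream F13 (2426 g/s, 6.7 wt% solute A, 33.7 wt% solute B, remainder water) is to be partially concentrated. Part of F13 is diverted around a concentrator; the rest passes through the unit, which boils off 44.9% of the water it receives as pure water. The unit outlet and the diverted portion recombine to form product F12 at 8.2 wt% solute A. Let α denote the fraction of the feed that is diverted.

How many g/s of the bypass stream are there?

All 2426×0.067 = 162.54 g/s of solute A reaches F12, so F12 = 162.54/0.082 = 1982.2 g/s and vapour = 443.78 g/s.
The evaporator receives (1−α)·2426 of feed at 0.596 water and removes 0.449 of that water:
0.449×0.596×(1−α)×2426 = 443.78
(1−α) = 443.78/649.21 = 0.6836;  α = 0.3164.
Bypass flow = 0.3164×2426 = 767.65 g/s.

767.7 g/s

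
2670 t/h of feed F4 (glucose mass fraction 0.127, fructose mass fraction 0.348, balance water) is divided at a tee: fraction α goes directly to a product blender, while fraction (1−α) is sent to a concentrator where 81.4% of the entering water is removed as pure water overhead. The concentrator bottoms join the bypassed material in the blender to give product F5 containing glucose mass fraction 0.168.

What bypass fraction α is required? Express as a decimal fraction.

0.429

All 2670×0.127 = 339.09 t/h of glucose reaches F5, so F5 = 339.09/0.168 = 2018.4 t/h and vapour = 651.61 t/h.
The evaporator receives (1−α)·2670 of feed at 0.525 water and removes 0.814 of that water:
0.814×0.525×(1−α)×2670 = 651.61
(1−α) = 651.61/1141 = 0.5711;  α = 0.4289.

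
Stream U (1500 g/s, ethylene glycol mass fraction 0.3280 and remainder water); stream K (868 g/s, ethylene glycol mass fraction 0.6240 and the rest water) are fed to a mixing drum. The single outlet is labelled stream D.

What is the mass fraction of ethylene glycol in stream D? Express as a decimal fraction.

Total flow out = 1500 + 868 = 2368 g/s.
ethylene glycol in = 1500×0.328 + 868×0.624 = 1033.6 g/s.
ethylene glycol mass fraction in D = 1033.6/2368 = 0.4365.

0.4365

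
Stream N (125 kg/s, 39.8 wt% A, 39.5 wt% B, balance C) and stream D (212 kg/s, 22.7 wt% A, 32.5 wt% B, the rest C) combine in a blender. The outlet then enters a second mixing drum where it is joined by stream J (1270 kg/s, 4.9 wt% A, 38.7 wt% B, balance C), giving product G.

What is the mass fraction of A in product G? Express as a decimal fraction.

Overall, product flow = 1607 kg/s.
A in = 125×0.398 + 212×0.227 + 1270×0.049 = 160.1 kg/s.
A fraction in G = 0.0996.

0.0996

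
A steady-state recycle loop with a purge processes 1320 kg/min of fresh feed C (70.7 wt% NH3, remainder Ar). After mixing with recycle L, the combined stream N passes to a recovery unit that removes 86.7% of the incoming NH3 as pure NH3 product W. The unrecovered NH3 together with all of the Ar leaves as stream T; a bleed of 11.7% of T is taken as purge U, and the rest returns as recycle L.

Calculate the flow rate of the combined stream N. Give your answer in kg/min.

4363 kg/min

Ar enters only via C and leaves only via the purge: 1320×0.293 = 0.117×(Ar in T), and the recovery unit passes all Ar, so Ar in N = Ar in T = 3305.6 kg/min.
NH3 in N: m_A = 1320×0.707 + (1−0.117)·(1−0.867)·m_A, so m_A = 933.24/0.8826 = 1057.4 kg/min.
N = 1057.4 + 3305.6 = 4363.1 kg/min.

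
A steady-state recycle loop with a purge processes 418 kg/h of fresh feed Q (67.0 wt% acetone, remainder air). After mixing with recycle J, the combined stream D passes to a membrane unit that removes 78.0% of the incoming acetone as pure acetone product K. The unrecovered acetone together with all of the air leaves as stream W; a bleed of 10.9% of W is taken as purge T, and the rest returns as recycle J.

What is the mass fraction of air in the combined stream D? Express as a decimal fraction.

air enters only via Q and leaves only via the purge: 418×0.330 = 0.109×(air in W), and the membrane unit passes all air, so air in D = air in W = 1265.5 kg/h.
acetone in D: m_A = 418×0.670 + (1−0.109)·(1−0.780)·m_A, so m_A = 280.06/0.8040 = 348.34 kg/h.
D = 348.34 + 1265.5 = 1613.8 kg/h.
air fraction in D = 1265.5/1613.8 = 0.784.

0.784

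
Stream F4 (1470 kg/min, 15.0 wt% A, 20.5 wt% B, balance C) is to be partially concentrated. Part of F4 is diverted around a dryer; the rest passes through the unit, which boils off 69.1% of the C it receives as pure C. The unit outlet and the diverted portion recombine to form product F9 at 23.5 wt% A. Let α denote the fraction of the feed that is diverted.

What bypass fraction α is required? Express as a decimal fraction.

All 1470×0.150 = 220.5 kg/min of A reaches F9, so F9 = 220.5/0.235 = 938.3 kg/min and vapour = 531.7 kg/min.
The evaporator receives (1−α)·1470 of feed at 0.645 C and removes 0.691 of that C:
0.691×0.645×(1−α)×1470 = 531.7
(1−α) = 531.7/655.17 = 0.8115;  α = 0.1885.

0.188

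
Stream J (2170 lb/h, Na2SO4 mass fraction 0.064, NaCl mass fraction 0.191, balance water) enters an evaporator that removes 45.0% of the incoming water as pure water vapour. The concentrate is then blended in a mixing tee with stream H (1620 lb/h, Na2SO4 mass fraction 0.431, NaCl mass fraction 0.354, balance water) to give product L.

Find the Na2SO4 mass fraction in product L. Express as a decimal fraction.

0.273

Vapour removed = 0.450×0.745×2170 = 727.49 lb/h; concentrate = 1442.5 lb/h.
Na2SO4 reaching the mixer = 138.88 (from concentrate) + 1620×0.431 = 837.1 lb/h.
Product flow = 1442.5 + 1620 = 3062.5 lb/h; Na2SO4 fraction = 0.273.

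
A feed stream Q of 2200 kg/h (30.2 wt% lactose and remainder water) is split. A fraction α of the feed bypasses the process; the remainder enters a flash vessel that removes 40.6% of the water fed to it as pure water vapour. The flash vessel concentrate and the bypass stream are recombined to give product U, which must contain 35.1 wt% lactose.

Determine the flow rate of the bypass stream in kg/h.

All 2200×0.302 = 664.4 kg/h of lactose reaches U, so U = 664.4/0.351 = 1892.9 kg/h and vapour = 307.12 kg/h.
The evaporator receives (1−α)·2200 of feed at 0.698 water and removes 0.406 of that water:
0.406×0.698×(1−α)×2200 = 307.12
(1−α) = 307.12/623.45 = 0.4926;  α = 0.5074.
Bypass flow = 0.5074×2200 = 1116.2 kg/h.

1116 kg/h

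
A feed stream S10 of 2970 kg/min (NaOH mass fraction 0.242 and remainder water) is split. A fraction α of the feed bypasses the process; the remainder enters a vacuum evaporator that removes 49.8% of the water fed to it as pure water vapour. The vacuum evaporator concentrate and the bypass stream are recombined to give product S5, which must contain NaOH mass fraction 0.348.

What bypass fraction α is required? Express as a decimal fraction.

0.193

All 2970×0.242 = 718.74 kg/min of NaOH reaches S5, so S5 = 718.74/0.348 = 2065.3 kg/min and vapour = 904.66 kg/min.
The evaporator receives (1−α)·2970 of feed at 0.758 water and removes 0.498 of that water:
0.498×0.758×(1−α)×2970 = 904.66
(1−α) = 904.66/1121.1 = 0.8069;  α = 0.1931.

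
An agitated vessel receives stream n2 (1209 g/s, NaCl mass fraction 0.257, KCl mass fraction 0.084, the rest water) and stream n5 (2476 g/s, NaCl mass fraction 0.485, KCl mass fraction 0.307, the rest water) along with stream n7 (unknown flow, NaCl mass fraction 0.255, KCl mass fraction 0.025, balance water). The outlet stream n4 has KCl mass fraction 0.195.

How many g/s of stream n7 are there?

841.8 g/s

Let n7 be the unknown flow. Total out = 3685 + n7.
KCl balance: 861.69 + 0.025·n7 = 0.195·(3685 + n7)
(0.025 − 0.195)·n7 = 0.195×3685 − 861.69 = -143.11
n7 = -143.11 / -0.170 = 841.84 g/s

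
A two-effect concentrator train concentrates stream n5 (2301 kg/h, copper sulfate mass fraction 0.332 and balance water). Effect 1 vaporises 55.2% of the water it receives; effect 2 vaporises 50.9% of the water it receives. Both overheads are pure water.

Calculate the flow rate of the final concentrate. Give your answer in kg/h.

water in feed = 2301×0.668 = 1537.1 kg/h.
After stage 1: water left = (1−0.552)×1537.1 = 688.61; stream total = 1452.5 kg/h.
After stage 2: water left = (1−0.509)×688.61 = 338.11; final concentrate = 1102 kg/h.

1102 kg/h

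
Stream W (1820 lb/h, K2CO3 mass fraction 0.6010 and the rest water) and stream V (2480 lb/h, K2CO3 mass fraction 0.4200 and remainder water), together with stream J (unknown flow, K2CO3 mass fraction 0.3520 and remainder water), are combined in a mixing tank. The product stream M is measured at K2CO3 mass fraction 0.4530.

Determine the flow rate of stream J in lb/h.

Let J be the unknown flow. Total out = 4300 + J.
K2CO3 balance: 2135.4 + 0.352·J = 0.453·(4300 + J)
(0.352 − 0.453)·J = 0.453×4300 − 2135.4 = -187.52
J = -187.52 / -0.101 = 1856.6 lb/h

1857 lb/h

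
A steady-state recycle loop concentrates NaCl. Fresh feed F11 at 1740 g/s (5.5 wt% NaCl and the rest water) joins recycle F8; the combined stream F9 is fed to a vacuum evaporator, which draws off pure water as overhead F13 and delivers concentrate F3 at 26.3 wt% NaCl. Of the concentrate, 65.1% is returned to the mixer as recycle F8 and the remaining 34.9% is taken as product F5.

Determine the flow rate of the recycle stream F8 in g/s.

Overall NaCl balance (none leaves overhead): NaCl in fresh feed = NaCl in product, i.e. 1740×0.055 = (1−0.651)·F3·0.263.
F3 = 95.7/(0.263×0.349) = 1042.6 g/s.
Recycle F8 = 0.651×1042.6 = 678.75 g/s.

678.8 g/s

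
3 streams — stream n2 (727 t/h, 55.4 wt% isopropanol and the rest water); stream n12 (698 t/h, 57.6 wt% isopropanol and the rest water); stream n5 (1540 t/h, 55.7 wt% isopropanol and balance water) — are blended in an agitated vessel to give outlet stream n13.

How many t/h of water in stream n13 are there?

1302 t/h

water out = water in = 727×0.446 + 698×0.424 + 1540×0.443 = 1302.4 t/h.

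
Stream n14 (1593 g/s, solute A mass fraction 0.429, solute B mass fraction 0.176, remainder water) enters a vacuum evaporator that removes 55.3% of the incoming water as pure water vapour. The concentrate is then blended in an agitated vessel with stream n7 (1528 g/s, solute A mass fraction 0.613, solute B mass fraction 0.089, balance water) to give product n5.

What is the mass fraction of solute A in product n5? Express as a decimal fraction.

Vapour removed = 0.553×0.395×1593 = 347.97 g/s; concentrate = 1245 g/s.
solute A reaching the mixer = 683.4 (from concentrate) + 1528×0.613 = 1620.1 g/s.
Product flow = 1245 + 1528 = 2773 g/s; solute A fraction = 0.584.

0.584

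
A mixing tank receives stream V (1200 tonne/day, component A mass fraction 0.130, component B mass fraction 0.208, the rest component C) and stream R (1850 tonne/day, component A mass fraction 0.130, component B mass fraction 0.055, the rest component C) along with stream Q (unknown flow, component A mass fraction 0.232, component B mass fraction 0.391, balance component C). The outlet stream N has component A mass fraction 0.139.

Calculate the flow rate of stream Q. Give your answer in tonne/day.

Let Q be the unknown flow. Total out = 3050 + Q.
component A balance: 396.5 + 0.232·Q = 0.139·(3050 + Q)
(0.232 − 0.139)·Q = 0.139×3050 − 396.5 = 27.45
Q = 27.45 / 0.093 = 295.16 tonne/day

295.2 tonne/day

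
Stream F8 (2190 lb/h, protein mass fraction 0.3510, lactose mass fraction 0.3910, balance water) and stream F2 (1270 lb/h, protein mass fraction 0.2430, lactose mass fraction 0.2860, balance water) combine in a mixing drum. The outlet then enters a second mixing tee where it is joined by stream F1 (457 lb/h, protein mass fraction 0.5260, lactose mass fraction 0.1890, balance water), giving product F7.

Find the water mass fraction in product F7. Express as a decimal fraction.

0.3302

Overall, product flow = 3917 lb/h.
water in = 2190×0.258 + 1270×0.471 + 457×0.285 = 1293.4 lb/h.
water fraction in F7 = 0.3302.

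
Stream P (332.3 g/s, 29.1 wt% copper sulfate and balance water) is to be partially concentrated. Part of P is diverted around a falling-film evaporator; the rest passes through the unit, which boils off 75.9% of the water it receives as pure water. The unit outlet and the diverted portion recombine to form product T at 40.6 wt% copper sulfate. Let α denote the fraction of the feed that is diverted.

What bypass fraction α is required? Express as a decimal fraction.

All 332.3×0.291 = 96.699 g/s of copper sulfate reaches T, so T = 96.699/0.406 = 238.18 g/s and vapour = 94.124 g/s.
The evaporator receives (1−α)·332.3 of feed at 0.709 water and removes 0.759 of that water:
0.759×0.709×(1−α)×332.3 = 94.124
(1−α) = 94.124/178.82 = 0.5264;  α = 0.4736.

0.474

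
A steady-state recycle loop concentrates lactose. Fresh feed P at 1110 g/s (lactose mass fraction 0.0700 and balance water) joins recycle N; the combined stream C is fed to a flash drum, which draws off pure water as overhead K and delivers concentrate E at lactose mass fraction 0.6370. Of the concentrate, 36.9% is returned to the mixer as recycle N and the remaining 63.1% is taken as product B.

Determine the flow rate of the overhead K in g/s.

Overall lactose balance (none leaves overhead): lactose in fresh feed = lactose in product, i.e. 1110×0.070 = (1−0.369)·E·0.637.
E = 77.7/(0.637×0.631) = 193.31 g/s.
Recycle N = 0.369×193.31 = 71.331 g/s.
Combined feed C = 1110 + 71.331 = 1181.3 g/s.
Overhead K = C − E = 1181.3 − 193.31 = 988.02 g/s.

988 g/s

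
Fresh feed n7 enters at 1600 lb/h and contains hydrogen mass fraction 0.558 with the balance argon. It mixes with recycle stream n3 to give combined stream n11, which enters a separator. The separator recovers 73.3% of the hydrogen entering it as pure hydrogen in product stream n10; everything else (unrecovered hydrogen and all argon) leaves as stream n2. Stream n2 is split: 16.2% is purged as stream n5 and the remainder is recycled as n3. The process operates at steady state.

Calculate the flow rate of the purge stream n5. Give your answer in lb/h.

756.9 lb/h

argon enters only via n7 and leaves only via the purge: 1600×0.442 = 0.162×(argon in n2), and the separator passes all argon, so argon in n11 = argon in n2 = 4365.4 lb/h.
hydrogen in n11: m_A = 1600×0.558 + (1−0.162)·(1−0.733)·m_A, so m_A = 892.8/0.7763 = 1150.1 lb/h.
n2 = (1−0.733)×1150.1 + 4365.4 = 4672.5 lb/h.
Purge n5 = 0.162×4672.5 = 756.95 lb/h.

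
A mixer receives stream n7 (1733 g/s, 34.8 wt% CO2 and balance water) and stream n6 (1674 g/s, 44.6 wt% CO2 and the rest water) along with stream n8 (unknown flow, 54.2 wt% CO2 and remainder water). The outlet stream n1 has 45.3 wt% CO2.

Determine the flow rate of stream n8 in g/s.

2176 g/s

Let n8 be the unknown flow. Total out = 3407 + n8.
CO2 balance: 1349.7 + 0.542·n8 = 0.453·(3407 + n8)
(0.542 − 0.453)·n8 = 0.453×3407 − 1349.7 = 193.68
n8 = 193.68 / 0.089 = 2176.2 g/s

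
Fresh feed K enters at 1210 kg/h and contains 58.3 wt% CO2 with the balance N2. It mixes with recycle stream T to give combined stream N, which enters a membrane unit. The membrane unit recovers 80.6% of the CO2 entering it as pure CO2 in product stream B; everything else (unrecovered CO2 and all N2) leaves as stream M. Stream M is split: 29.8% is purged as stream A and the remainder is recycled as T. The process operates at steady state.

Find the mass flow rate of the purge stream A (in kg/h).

551.8 kg/h

N2 enters only via K and leaves only via the purge: 1210×0.417 = 0.298×(N2 in M), and the membrane unit passes all N2, so N2 in N = N2 in M = 1693.2 kg/h.
CO2 in N: m_A = 1210×0.583 + (1−0.298)·(1−0.806)·m_A, so m_A = 705.43/0.8638 = 816.65 kg/h.
M = (1−0.806)×816.65 + 1693.2 = 1851.6 kg/h.
Purge A = 0.298×1851.6 = 551.78 kg/h.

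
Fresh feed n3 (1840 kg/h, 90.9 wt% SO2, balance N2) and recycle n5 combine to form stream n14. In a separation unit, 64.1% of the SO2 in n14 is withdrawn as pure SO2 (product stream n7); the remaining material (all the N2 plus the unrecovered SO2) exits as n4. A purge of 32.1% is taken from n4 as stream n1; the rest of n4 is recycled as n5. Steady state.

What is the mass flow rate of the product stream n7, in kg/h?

SO2 in n14: m_A = 1840×0.909 + (1−0.321)·(1−0.641)·m_A, so m_A = 1672.6/0.7562 = 2211.7 kg/h.
Product n7 = 0.641×2211.7 = 1417.7 kg/h.

1418 kg/h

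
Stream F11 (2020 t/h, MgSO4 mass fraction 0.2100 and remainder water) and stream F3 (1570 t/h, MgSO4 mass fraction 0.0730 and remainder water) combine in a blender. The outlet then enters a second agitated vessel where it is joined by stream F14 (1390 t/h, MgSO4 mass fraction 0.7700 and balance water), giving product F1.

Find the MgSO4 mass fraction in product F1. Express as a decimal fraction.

0.3231

Overall, product flow = 4980 t/h.
MgSO4 in = 2020×0.210 + 1570×0.073 + 1390×0.770 = 1609.1 t/h.
MgSO4 fraction in F1 = 0.3231.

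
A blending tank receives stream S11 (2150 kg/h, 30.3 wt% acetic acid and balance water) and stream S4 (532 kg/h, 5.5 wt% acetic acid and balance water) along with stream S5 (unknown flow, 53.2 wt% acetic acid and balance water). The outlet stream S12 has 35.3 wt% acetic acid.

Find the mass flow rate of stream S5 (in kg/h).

1486 kg/h

Let S5 be the unknown flow. Total out = 2682 + S5.
acetic acid balance: 680.71 + 0.532·S5 = 0.353·(2682 + S5)
(0.532 − 0.353)·S5 = 0.353×2682 − 680.71 = 266.04
S5 = 266.04 / 0.179 = 1486.2 kg/h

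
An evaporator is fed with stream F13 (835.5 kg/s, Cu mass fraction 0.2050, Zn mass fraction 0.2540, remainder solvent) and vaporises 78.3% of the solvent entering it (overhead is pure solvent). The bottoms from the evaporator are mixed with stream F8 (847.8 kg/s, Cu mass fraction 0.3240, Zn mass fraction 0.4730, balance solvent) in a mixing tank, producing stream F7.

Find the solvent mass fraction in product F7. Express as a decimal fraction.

Vapour removed = 0.783×0.541×835.5 = 353.92 kg/s; concentrate = 481.58 kg/s.
solvent reaching the mixer = 98.085 (from concentrate) + 847.8×0.203 = 270.19 kg/s.
Product flow = 481.58 + 847.8 = 1329.4 kg/s; solvent fraction = 0.2032.

0.2032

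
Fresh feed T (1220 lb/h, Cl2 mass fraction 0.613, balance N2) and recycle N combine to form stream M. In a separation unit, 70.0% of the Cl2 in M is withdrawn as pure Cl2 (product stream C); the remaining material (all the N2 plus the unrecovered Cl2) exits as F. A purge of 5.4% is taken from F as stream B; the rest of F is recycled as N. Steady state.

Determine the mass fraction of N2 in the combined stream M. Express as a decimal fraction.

N2 enters only via T and leaves only via the purge: 1220×0.387 = 0.054×(N2 in F), and the separation unit passes all N2, so N2 in M = N2 in F = 8743.3 lb/h.
Cl2 in M: m_A = 1220×0.613 + (1−0.054)·(1−0.700)·m_A, so m_A = 747.86/0.7162 = 1044.2 lb/h.
M = 1044.2 + 8743.3 = 9787.5 lb/h.
N2 fraction in M = 8743.3/9787.5 = 0.893.

0.893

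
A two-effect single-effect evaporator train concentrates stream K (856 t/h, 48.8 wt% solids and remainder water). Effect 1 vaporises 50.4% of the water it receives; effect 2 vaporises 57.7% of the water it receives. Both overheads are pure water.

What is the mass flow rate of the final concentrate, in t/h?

water in feed = 856×0.512 = 438.27 t/h.
After stage 1: water left = (1−0.504)×438.27 = 217.38; stream total = 635.11 t/h.
After stage 2: water left = (1−0.577)×217.38 = 91.953; final concentrate = 509.68 t/h.

509.7 t/h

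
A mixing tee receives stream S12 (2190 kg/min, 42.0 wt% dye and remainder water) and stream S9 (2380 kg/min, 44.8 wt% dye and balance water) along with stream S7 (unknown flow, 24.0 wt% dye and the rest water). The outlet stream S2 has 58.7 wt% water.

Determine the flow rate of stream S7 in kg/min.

570.1 kg/min

Let S7 be the unknown flow. Total out = 4570 + S7.
water balance: 2584 + 0.760·S7 = 0.587·(4570 + S7)
(0.760 − 0.587)·S7 = 0.587×4570 − 2584 = 98.63
S7 = 98.63 / 0.173 = 570.12 kg/min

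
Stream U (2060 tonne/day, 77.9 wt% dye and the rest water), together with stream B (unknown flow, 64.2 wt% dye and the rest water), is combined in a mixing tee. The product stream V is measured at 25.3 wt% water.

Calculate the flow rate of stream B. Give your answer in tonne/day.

627.8 tonne/day

Let B be the unknown flow. Total out = 2060 + B.
water balance: 455.26 + 0.358·B = 0.253·(2060 + B)
(0.358 − 0.253)·B = 0.253×2060 − 455.26 = 65.92
B = 65.92 / 0.105 = 627.81 tonne/day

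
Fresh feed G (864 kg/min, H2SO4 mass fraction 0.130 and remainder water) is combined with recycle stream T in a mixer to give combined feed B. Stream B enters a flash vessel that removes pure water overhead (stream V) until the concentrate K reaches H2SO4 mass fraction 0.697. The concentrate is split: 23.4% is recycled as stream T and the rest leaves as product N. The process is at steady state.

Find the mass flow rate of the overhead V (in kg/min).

Overall H2SO4 balance (none leaves overhead): H2SO4 in fresh feed = H2SO4 in product, i.e. 864×0.130 = (1−0.234)·K·0.697.
K = 112.32/(0.697×0.766) = 210.38 kg/min.
Recycle T = 0.234×210.38 = 49.228 kg/min.
Combined feed B = 864 + 49.228 = 913.23 kg/min.
Overhead V = B − K = 913.23 − 210.38 = 702.85 kg/min.

702.9 kg/min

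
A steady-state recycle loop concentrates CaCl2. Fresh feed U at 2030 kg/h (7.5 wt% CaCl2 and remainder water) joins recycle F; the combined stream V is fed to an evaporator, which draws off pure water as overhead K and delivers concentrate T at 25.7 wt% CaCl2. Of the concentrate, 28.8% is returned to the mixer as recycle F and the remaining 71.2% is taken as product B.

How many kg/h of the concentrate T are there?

832 kg/h

Overall CaCl2 balance (none leaves overhead): CaCl2 in fresh feed = CaCl2 in product, i.e. 2030×0.075 = (1−0.288)·T·0.257.
T = 152.25/(0.257×0.712) = 832.04 kg/h.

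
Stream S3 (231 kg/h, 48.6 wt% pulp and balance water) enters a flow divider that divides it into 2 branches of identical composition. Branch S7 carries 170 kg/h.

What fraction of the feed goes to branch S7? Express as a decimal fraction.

0.736

Fraction to S7 = 170/231 = 0.7359.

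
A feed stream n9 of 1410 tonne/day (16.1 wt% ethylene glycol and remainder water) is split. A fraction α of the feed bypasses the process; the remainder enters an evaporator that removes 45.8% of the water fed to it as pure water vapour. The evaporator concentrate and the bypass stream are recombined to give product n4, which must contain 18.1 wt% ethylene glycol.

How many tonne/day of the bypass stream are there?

All 1410×0.161 = 227.01 tonne/day of ethylene glycol reaches n4, so n4 = 227.01/0.181 = 1254.2 tonne/day and vapour = 155.8 tonne/day.
The evaporator receives (1−α)·1410 of feed at 0.839 water and removes 0.458 of that water:
0.458×0.839×(1−α)×1410 = 155.8
(1−α) = 155.8/541.81 = 0.2876;  α = 0.7124.
Bypass flow = 0.7124×1410 = 1004.5 tonne/day.

1005 tonne/day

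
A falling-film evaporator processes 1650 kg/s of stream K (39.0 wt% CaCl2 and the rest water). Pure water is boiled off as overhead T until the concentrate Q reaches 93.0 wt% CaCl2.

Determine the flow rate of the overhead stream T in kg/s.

958.1 kg/s

CaCl2 is conserved: 1650×0.390 = 643.5 kg/s all reports to the concentrate.
Concentrate = 643.5/(target fraction) = 691.94 kg/s.
Overhead = 1650 − 691.94 = 958.06 kg/s.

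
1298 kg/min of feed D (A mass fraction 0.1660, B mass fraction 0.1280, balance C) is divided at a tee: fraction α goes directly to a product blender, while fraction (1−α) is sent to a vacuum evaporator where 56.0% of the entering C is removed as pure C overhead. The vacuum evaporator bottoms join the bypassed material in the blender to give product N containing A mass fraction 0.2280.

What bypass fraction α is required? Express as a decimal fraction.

0.312

All 1298×0.166 = 215.47 kg/min of A reaches N, so N = 215.47/0.228 = 945.04 kg/min and vapour = 352.96 kg/min.
The evaporator receives (1−α)·1298 of feed at 0.706 C and removes 0.560 of that C:
0.560×0.706×(1−α)×1298 = 352.96
(1−α) = 352.96/513.18 = 0.6878;  α = 0.3122.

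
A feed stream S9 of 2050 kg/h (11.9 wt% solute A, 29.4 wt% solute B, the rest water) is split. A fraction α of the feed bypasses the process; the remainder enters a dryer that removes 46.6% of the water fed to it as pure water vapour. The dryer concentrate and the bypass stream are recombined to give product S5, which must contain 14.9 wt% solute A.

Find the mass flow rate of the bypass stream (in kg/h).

541.1 kg/h

All 2050×0.119 = 243.95 kg/h of solute A reaches S5, so S5 = 243.95/0.149 = 1637.2 kg/h and vapour = 412.75 kg/h.
The evaporator receives (1−α)·2050 of feed at 0.587 water and removes 0.466 of that water:
0.466×0.587×(1−α)×2050 = 412.75
(1−α) = 412.75/560.76 = 0.7361;  α = 0.2639.
Bypass flow = 0.2639×2050 = 541.08 kg/h.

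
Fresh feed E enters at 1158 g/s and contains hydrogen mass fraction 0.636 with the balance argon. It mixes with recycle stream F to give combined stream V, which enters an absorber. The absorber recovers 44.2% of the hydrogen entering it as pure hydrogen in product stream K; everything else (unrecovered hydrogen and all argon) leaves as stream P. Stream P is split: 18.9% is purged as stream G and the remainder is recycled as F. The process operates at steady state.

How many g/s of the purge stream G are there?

563.4 g/s

argon enters only via E and leaves only via the purge: 1158×0.364 = 0.189×(argon in P), and the absorber passes all argon, so argon in V = argon in P = 2230.2 g/s.
hydrogen in V: m_A = 1158×0.636 + (1−0.189)·(1−0.442)·m_A, so m_A = 736.49/0.5475 = 1345.3 g/s.
P = (1−0.442)×1345.3 + 2230.2 = 2980.9 g/s.
Purge G = 0.189×2980.9 = 563.39 g/s.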